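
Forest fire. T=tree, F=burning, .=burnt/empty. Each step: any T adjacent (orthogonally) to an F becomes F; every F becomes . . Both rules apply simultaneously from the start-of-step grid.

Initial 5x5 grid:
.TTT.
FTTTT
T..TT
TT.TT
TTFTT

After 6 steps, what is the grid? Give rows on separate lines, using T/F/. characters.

Step 1: 4 trees catch fire, 2 burn out
  .TTT.
  .FTTT
  F..TT
  TT.TT
  TF.FT
Step 2: 7 trees catch fire, 4 burn out
  .FTT.
  ..FTT
  ...TT
  FF.FT
  F...F
Step 3: 4 trees catch fire, 7 burn out
  ..FT.
  ...FT
  ...FT
  ....F
  .....
Step 4: 3 trees catch fire, 4 burn out
  ...F.
  ....F
  ....F
  .....
  .....
Step 5: 0 trees catch fire, 3 burn out
  .....
  .....
  .....
  .....
  .....
Step 6: 0 trees catch fire, 0 burn out
  .....
  .....
  .....
  .....
  .....

.....
.....
.....
.....
.....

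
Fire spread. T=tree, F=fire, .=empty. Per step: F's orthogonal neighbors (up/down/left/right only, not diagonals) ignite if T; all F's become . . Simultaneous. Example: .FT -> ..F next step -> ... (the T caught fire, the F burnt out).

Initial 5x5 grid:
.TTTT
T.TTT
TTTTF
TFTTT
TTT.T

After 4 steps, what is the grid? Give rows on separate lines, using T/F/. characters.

Step 1: 7 trees catch fire, 2 burn out
  .TTTT
  T.TTF
  TFTF.
  F.FTF
  TFT.T
Step 2: 8 trees catch fire, 7 burn out
  .TTTF
  T.TF.
  F.F..
  ...F.
  F.F.F
Step 3: 3 trees catch fire, 8 burn out
  .TTF.
  F.F..
  .....
  .....
  .....
Step 4: 1 trees catch fire, 3 burn out
  .TF..
  .....
  .....
  .....
  .....

.TF..
.....
.....
.....
.....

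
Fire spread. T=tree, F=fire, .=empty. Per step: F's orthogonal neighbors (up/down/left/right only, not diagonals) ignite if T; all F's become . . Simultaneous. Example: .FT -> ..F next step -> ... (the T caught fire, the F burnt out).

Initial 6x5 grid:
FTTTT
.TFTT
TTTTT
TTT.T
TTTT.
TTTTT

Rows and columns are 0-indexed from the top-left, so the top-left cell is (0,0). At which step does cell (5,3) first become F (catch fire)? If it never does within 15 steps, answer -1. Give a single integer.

Step 1: cell (5,3)='T' (+5 fires, +2 burnt)
Step 2: cell (5,3)='T' (+5 fires, +5 burnt)
Step 3: cell (5,3)='T' (+5 fires, +5 burnt)
Step 4: cell (5,3)='T' (+5 fires, +5 burnt)
Step 5: cell (5,3)='F' (+3 fires, +5 burnt)
  -> target ignites at step 5
Step 6: cell (5,3)='.' (+2 fires, +3 burnt)
Step 7: cell (5,3)='.' (+0 fires, +2 burnt)
  fire out at step 7

5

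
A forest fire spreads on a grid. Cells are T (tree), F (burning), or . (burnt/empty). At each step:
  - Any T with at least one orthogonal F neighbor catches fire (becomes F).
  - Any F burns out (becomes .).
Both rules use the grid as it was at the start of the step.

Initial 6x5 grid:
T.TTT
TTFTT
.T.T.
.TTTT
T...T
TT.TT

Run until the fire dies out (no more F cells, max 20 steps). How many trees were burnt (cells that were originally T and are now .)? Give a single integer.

Answer: 17

Derivation:
Step 1: +3 fires, +1 burnt (F count now 3)
Step 2: +5 fires, +3 burnt (F count now 5)
Step 3: +4 fires, +5 burnt (F count now 4)
Step 4: +2 fires, +4 burnt (F count now 2)
Step 5: +1 fires, +2 burnt (F count now 1)
Step 6: +1 fires, +1 burnt (F count now 1)
Step 7: +1 fires, +1 burnt (F count now 1)
Step 8: +0 fires, +1 burnt (F count now 0)
Fire out after step 8
Initially T: 20, now '.': 27
Total burnt (originally-T cells now '.'): 17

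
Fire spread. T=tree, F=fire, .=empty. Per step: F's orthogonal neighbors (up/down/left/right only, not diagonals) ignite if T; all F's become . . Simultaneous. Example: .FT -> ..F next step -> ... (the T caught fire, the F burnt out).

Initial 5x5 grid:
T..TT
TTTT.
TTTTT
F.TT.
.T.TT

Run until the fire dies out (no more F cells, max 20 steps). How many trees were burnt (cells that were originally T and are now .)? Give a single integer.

Step 1: +1 fires, +1 burnt (F count now 1)
Step 2: +2 fires, +1 burnt (F count now 2)
Step 3: +3 fires, +2 burnt (F count now 3)
Step 4: +3 fires, +3 burnt (F count now 3)
Step 5: +3 fires, +3 burnt (F count now 3)
Step 6: +2 fires, +3 burnt (F count now 2)
Step 7: +2 fires, +2 burnt (F count now 2)
Step 8: +0 fires, +2 burnt (F count now 0)
Fire out after step 8
Initially T: 17, now '.': 24
Total burnt (originally-T cells now '.'): 16

Answer: 16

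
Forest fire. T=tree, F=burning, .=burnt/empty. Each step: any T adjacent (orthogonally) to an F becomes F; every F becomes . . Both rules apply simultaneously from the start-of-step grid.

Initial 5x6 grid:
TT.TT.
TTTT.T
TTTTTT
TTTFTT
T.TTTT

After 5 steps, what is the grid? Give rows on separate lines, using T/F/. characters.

Step 1: 4 trees catch fire, 1 burn out
  TT.TT.
  TTTT.T
  TTTFTT
  TTF.FT
  T.TFTT
Step 2: 7 trees catch fire, 4 burn out
  TT.TT.
  TTTF.T
  TTF.FT
  TF...F
  T.F.FT
Step 3: 6 trees catch fire, 7 burn out
  TT.FT.
  TTF..T
  TF...F
  F.....
  T....F
Step 4: 5 trees catch fire, 6 burn out
  TT..F.
  TF...F
  F.....
  ......
  F.....
Step 5: 2 trees catch fire, 5 burn out
  TF....
  F.....
  ......
  ......
  ......

TF....
F.....
......
......
......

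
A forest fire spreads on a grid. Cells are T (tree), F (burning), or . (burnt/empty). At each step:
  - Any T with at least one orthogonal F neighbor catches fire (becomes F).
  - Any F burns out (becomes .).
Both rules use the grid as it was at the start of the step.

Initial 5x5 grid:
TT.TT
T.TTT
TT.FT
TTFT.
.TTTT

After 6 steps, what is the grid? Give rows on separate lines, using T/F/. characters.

Step 1: 5 trees catch fire, 2 burn out
  TT.TT
  T.TFT
  TT..F
  TF.F.
  .TFTT
Step 2: 7 trees catch fire, 5 burn out
  TT.FT
  T.F.F
  TF...
  F....
  .F.FT
Step 3: 3 trees catch fire, 7 burn out
  TT..F
  T....
  F....
  .....
  ....F
Step 4: 1 trees catch fire, 3 burn out
  TT...
  F....
  .....
  .....
  .....
Step 5: 1 trees catch fire, 1 burn out
  FT...
  .....
  .....
  .....
  .....
Step 6: 1 trees catch fire, 1 burn out
  .F...
  .....
  .....
  .....
  .....

.F...
.....
.....
.....
.....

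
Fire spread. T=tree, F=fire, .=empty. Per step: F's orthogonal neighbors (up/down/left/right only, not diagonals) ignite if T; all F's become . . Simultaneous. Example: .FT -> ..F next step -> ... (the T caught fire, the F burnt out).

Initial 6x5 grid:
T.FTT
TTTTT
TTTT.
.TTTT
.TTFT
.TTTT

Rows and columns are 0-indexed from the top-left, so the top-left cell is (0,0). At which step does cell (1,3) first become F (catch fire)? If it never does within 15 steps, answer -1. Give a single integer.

Step 1: cell (1,3)='T' (+6 fires, +2 burnt)
Step 2: cell (1,3)='F' (+10 fires, +6 burnt)
  -> target ignites at step 2
Step 3: cell (1,3)='.' (+5 fires, +10 burnt)
Step 4: cell (1,3)='.' (+2 fires, +5 burnt)
Step 5: cell (1,3)='.' (+0 fires, +2 burnt)
  fire out at step 5

2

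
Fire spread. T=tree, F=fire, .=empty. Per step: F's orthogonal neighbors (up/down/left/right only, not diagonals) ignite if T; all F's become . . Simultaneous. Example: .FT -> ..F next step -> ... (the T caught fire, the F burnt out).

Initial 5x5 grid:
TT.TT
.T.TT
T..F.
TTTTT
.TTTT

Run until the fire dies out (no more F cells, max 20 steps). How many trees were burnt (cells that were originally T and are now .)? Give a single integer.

Step 1: +2 fires, +1 burnt (F count now 2)
Step 2: +5 fires, +2 burnt (F count now 5)
Step 3: +4 fires, +5 burnt (F count now 4)
Step 4: +2 fires, +4 burnt (F count now 2)
Step 5: +1 fires, +2 burnt (F count now 1)
Step 6: +0 fires, +1 burnt (F count now 0)
Fire out after step 6
Initially T: 17, now '.': 22
Total burnt (originally-T cells now '.'): 14

Answer: 14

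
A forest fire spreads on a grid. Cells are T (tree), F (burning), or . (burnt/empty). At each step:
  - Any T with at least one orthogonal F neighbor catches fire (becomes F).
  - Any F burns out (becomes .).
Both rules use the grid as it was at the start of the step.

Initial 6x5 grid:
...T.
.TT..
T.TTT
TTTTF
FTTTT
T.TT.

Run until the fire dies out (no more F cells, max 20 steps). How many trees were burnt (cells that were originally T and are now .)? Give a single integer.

Step 1: +6 fires, +2 burnt (F count now 6)
Step 2: +6 fires, +6 burnt (F count now 6)
Step 3: +3 fires, +6 burnt (F count now 3)
Step 4: +1 fires, +3 burnt (F count now 1)
Step 5: +1 fires, +1 burnt (F count now 1)
Step 6: +0 fires, +1 burnt (F count now 0)
Fire out after step 6
Initially T: 18, now '.': 29
Total burnt (originally-T cells now '.'): 17

Answer: 17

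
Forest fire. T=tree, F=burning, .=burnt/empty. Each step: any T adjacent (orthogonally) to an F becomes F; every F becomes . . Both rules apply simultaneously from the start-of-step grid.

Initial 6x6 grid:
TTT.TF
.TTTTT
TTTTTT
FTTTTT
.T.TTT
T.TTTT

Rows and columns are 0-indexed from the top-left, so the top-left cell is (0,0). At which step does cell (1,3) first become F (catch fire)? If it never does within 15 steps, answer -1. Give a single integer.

Step 1: cell (1,3)='T' (+4 fires, +2 burnt)
Step 2: cell (1,3)='T' (+5 fires, +4 burnt)
Step 3: cell (1,3)='F' (+6 fires, +5 burnt)
  -> target ignites at step 3
Step 4: cell (1,3)='.' (+6 fires, +6 burnt)
Step 5: cell (1,3)='.' (+5 fires, +6 burnt)
Step 6: cell (1,3)='.' (+2 fires, +5 burnt)
Step 7: cell (1,3)='.' (+0 fires, +2 burnt)
  fire out at step 7

3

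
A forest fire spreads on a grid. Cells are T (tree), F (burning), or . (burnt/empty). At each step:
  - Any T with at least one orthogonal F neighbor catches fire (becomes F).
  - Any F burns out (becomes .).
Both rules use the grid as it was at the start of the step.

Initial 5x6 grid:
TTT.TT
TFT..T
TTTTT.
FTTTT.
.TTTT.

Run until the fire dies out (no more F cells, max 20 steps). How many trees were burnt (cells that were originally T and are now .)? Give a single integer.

Step 1: +6 fires, +2 burnt (F count now 6)
Step 2: +5 fires, +6 burnt (F count now 5)
Step 3: +3 fires, +5 burnt (F count now 3)
Step 4: +3 fires, +3 burnt (F count now 3)
Step 5: +1 fires, +3 burnt (F count now 1)
Step 6: +0 fires, +1 burnt (F count now 0)
Fire out after step 6
Initially T: 21, now '.': 27
Total burnt (originally-T cells now '.'): 18

Answer: 18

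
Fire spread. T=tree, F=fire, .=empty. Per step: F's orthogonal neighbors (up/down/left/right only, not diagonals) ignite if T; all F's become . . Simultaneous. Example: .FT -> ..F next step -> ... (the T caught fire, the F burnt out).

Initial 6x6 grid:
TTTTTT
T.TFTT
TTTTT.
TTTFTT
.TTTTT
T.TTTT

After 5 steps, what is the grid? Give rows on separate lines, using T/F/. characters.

Step 1: 7 trees catch fire, 2 burn out
  TTTFTT
  T.F.FT
  TTTFT.
  TTF.FT
  .TTFTT
  T.TTTT
Step 2: 10 trees catch fire, 7 burn out
  TTF.FT
  T....F
  TTF.F.
  TF...F
  .TF.FT
  T.TFTT
Step 3: 8 trees catch fire, 10 burn out
  TF...F
  T.....
  TF....
  F.....
  .F...F
  T.F.FT
Step 4: 3 trees catch fire, 8 burn out
  F.....
  T.....
  F.....
  ......
  ......
  T....F
Step 5: 1 trees catch fire, 3 burn out
  ......
  F.....
  ......
  ......
  ......
  T.....

......
F.....
......
......
......
T.....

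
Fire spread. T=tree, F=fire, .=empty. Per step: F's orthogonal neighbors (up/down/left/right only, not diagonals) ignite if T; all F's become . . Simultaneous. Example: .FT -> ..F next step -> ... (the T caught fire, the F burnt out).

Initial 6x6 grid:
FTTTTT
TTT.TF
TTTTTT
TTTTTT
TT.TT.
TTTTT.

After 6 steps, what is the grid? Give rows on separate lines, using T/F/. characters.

Step 1: 5 trees catch fire, 2 burn out
  .FTTTF
  FTT.F.
  TTTTTF
  TTTTTT
  TT.TT.
  TTTTT.
Step 2: 6 trees catch fire, 5 burn out
  ..FTF.
  .FT...
  FTTTF.
  TTTTTF
  TT.TT.
  TTTTT.
Step 3: 6 trees catch fire, 6 burn out
  ...F..
  ..F...
  .FTF..
  FTTTF.
  TT.TT.
  TTTTT.
Step 4: 5 trees catch fire, 6 burn out
  ......
  ......
  ..F...
  .FTF..
  FT.TF.
  TTTTT.
Step 5: 5 trees catch fire, 5 burn out
  ......
  ......
  ......
  ..F...
  .F.F..
  FTTTF.
Step 6: 2 trees catch fire, 5 burn out
  ......
  ......
  ......
  ......
  ......
  .FTF..

......
......
......
......
......
.FTF..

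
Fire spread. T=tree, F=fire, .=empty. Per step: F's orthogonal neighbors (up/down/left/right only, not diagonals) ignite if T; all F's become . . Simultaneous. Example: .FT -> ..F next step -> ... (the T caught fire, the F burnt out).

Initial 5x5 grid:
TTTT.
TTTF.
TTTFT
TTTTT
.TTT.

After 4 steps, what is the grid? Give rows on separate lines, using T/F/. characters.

Step 1: 5 trees catch fire, 2 burn out
  TTTF.
  TTF..
  TTF.F
  TTTFT
  .TTT.
Step 2: 6 trees catch fire, 5 burn out
  TTF..
  TF...
  TF...
  TTF.F
  .TTF.
Step 3: 5 trees catch fire, 6 burn out
  TF...
  F....
  F....
  TF...
  .TF..
Step 4: 3 trees catch fire, 5 burn out
  F....
  .....
  .....
  F....
  .F...

F....
.....
.....
F....
.F...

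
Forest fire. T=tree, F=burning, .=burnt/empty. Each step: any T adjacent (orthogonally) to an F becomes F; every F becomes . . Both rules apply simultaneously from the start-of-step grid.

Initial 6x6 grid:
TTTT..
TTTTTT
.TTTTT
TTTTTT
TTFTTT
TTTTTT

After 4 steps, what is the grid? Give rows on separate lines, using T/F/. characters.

Step 1: 4 trees catch fire, 1 burn out
  TTTT..
  TTTTTT
  .TTTTT
  TTFTTT
  TF.FTT
  TTFTTT
Step 2: 7 trees catch fire, 4 burn out
  TTTT..
  TTTTTT
  .TFTTT
  TF.FTT
  F...FT
  TF.FTT
Step 3: 8 trees catch fire, 7 burn out
  TTTT..
  TTFTTT
  .F.FTT
  F...FT
  .....F
  F...FT
Step 4: 6 trees catch fire, 8 burn out
  TTFT..
  TF.FTT
  ....FT
  .....F
  ......
  .....F

TTFT..
TF.FTT
....FT
.....F
......
.....F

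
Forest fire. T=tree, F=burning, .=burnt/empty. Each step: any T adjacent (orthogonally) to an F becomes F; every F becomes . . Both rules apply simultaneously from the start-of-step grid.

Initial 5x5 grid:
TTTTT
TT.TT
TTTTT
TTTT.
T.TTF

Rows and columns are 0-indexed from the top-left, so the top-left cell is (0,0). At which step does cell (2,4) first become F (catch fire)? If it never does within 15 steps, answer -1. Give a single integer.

Step 1: cell (2,4)='T' (+1 fires, +1 burnt)
Step 2: cell (2,4)='T' (+2 fires, +1 burnt)
Step 3: cell (2,4)='T' (+2 fires, +2 burnt)
Step 4: cell (2,4)='F' (+4 fires, +2 burnt)
  -> target ignites at step 4
Step 5: cell (2,4)='.' (+4 fires, +4 burnt)
Step 6: cell (2,4)='.' (+5 fires, +4 burnt)
Step 7: cell (2,4)='.' (+2 fires, +5 burnt)
Step 8: cell (2,4)='.' (+1 fires, +2 burnt)
Step 9: cell (2,4)='.' (+0 fires, +1 burnt)
  fire out at step 9

4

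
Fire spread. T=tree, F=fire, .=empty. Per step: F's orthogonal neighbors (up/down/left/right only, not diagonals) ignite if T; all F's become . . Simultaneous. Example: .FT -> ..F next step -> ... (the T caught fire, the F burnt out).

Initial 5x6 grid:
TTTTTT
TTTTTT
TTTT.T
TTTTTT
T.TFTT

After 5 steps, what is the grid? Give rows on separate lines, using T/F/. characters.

Step 1: 3 trees catch fire, 1 burn out
  TTTTTT
  TTTTTT
  TTTT.T
  TTTFTT
  T.F.FT
Step 2: 4 trees catch fire, 3 burn out
  TTTTTT
  TTTTTT
  TTTF.T
  TTF.FT
  T....F
Step 3: 4 trees catch fire, 4 burn out
  TTTTTT
  TTTFTT
  TTF..T
  TF...F
  T.....
Step 4: 6 trees catch fire, 4 burn out
  TTTFTT
  TTF.FT
  TF...F
  F.....
  T.....
Step 5: 6 trees catch fire, 6 burn out
  TTF.FT
  TF...F
  F.....
  ......
  F.....

TTF.FT
TF...F
F.....
......
F.....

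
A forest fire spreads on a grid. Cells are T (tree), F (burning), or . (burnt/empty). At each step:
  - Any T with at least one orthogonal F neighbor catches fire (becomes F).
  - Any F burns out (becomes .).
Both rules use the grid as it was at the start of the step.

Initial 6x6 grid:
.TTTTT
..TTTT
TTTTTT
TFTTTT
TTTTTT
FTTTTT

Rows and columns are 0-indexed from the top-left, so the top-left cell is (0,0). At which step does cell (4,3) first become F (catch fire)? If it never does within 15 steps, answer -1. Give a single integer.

Step 1: cell (4,3)='T' (+6 fires, +2 burnt)
Step 2: cell (4,3)='T' (+5 fires, +6 burnt)
Step 3: cell (4,3)='F' (+5 fires, +5 burnt)
  -> target ignites at step 3
Step 4: cell (4,3)='.' (+6 fires, +5 burnt)
Step 5: cell (4,3)='.' (+6 fires, +6 burnt)
Step 6: cell (4,3)='.' (+2 fires, +6 burnt)
Step 7: cell (4,3)='.' (+1 fires, +2 burnt)
Step 8: cell (4,3)='.' (+0 fires, +1 burnt)
  fire out at step 8

3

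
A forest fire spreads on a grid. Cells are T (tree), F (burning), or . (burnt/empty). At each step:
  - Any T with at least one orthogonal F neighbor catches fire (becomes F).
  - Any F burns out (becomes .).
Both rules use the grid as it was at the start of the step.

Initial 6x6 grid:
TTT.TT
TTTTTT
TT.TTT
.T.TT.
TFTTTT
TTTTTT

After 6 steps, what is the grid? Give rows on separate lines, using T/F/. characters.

Step 1: 4 trees catch fire, 1 burn out
  TTT.TT
  TTTTTT
  TT.TTT
  .F.TT.
  F.FTTT
  TFTTTT
Step 2: 4 trees catch fire, 4 burn out
  TTT.TT
  TTTTTT
  TF.TTT
  ...TT.
  ...FTT
  F.FTTT
Step 3: 5 trees catch fire, 4 burn out
  TTT.TT
  TFTTTT
  F..TTT
  ...FT.
  ....FT
  ...FTT
Step 4: 7 trees catch fire, 5 burn out
  TFT.TT
  F.FTTT
  ...FTT
  ....F.
  .....F
  ....FT
Step 5: 5 trees catch fire, 7 burn out
  F.F.TT
  ...FTT
  ....FT
  ......
  ......
  .....F
Step 6: 2 trees catch fire, 5 burn out
  ....TT
  ....FT
  .....F
  ......
  ......
  ......

....TT
....FT
.....F
......
......
......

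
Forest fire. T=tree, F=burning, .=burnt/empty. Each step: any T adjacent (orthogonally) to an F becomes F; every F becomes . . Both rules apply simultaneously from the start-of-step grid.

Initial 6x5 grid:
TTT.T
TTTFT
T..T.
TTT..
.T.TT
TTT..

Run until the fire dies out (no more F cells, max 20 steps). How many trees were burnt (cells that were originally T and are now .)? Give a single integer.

Step 1: +3 fires, +1 burnt (F count now 3)
Step 2: +3 fires, +3 burnt (F count now 3)
Step 3: +2 fires, +3 burnt (F count now 2)
Step 4: +2 fires, +2 burnt (F count now 2)
Step 5: +1 fires, +2 burnt (F count now 1)
Step 6: +1 fires, +1 burnt (F count now 1)
Step 7: +2 fires, +1 burnt (F count now 2)
Step 8: +1 fires, +2 burnt (F count now 1)
Step 9: +2 fires, +1 burnt (F count now 2)
Step 10: +0 fires, +2 burnt (F count now 0)
Fire out after step 10
Initially T: 19, now '.': 28
Total burnt (originally-T cells now '.'): 17

Answer: 17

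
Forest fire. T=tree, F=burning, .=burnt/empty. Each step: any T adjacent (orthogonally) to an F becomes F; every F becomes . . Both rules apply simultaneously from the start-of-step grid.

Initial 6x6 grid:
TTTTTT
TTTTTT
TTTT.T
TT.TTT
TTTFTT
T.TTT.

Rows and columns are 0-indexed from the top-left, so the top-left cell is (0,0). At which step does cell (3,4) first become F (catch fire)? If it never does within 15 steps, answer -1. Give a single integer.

Step 1: cell (3,4)='T' (+4 fires, +1 burnt)
Step 2: cell (3,4)='F' (+6 fires, +4 burnt)
  -> target ignites at step 2
Step 3: cell (3,4)='.' (+5 fires, +6 burnt)
Step 4: cell (3,4)='.' (+7 fires, +5 burnt)
Step 5: cell (3,4)='.' (+5 fires, +7 burnt)
Step 6: cell (3,4)='.' (+3 fires, +5 burnt)
Step 7: cell (3,4)='.' (+1 fires, +3 burnt)
Step 8: cell (3,4)='.' (+0 fires, +1 burnt)
  fire out at step 8

2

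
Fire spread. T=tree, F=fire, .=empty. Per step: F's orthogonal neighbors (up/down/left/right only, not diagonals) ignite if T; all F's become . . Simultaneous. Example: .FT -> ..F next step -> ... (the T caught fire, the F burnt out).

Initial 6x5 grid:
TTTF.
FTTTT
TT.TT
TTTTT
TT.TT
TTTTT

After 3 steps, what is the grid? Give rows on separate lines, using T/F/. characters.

Step 1: 5 trees catch fire, 2 burn out
  FTF..
  .FTFT
  FT.TT
  TTTTT
  TT.TT
  TTTTT
Step 2: 6 trees catch fire, 5 burn out
  .F...
  ..F.F
  .F.FT
  FTTTT
  TT.TT
  TTTTT
Step 3: 4 trees catch fire, 6 burn out
  .....
  .....
  ....F
  .FTFT
  FT.TT
  TTTTT

.....
.....
....F
.FTFT
FT.TT
TTTTT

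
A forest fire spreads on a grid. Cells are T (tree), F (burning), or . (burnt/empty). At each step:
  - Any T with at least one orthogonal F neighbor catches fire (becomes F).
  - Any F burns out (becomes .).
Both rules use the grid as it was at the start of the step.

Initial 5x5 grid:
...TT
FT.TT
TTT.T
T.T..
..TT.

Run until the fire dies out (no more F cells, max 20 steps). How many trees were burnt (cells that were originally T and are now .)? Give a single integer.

Step 1: +2 fires, +1 burnt (F count now 2)
Step 2: +2 fires, +2 burnt (F count now 2)
Step 3: +1 fires, +2 burnt (F count now 1)
Step 4: +1 fires, +1 burnt (F count now 1)
Step 5: +1 fires, +1 burnt (F count now 1)
Step 6: +1 fires, +1 burnt (F count now 1)
Step 7: +0 fires, +1 burnt (F count now 0)
Fire out after step 7
Initially T: 13, now '.': 20
Total burnt (originally-T cells now '.'): 8

Answer: 8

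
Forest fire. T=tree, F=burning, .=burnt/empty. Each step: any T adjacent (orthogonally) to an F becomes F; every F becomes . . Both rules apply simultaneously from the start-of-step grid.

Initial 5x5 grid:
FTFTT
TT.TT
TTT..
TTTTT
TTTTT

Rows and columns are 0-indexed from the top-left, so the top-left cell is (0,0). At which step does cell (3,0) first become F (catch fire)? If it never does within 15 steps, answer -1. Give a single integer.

Step 1: cell (3,0)='T' (+3 fires, +2 burnt)
Step 2: cell (3,0)='T' (+4 fires, +3 burnt)
Step 3: cell (3,0)='F' (+3 fires, +4 burnt)
  -> target ignites at step 3
Step 4: cell (3,0)='.' (+3 fires, +3 burnt)
Step 5: cell (3,0)='.' (+2 fires, +3 burnt)
Step 6: cell (3,0)='.' (+2 fires, +2 burnt)
Step 7: cell (3,0)='.' (+2 fires, +2 burnt)
Step 8: cell (3,0)='.' (+1 fires, +2 burnt)
Step 9: cell (3,0)='.' (+0 fires, +1 burnt)
  fire out at step 9

3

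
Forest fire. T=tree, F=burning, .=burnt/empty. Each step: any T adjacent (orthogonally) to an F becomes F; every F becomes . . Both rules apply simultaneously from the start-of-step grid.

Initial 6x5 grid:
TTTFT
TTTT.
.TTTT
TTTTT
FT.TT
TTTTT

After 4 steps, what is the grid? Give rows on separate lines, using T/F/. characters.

Step 1: 6 trees catch fire, 2 burn out
  TTF.F
  TTTF.
  .TTTT
  FTTTT
  .F.TT
  FTTTT
Step 2: 5 trees catch fire, 6 burn out
  TF...
  TTF..
  .TTFT
  .FTTT
  ...TT
  .FTTT
Step 3: 8 trees catch fire, 5 burn out
  F....
  TF...
  .FF.F
  ..FFT
  ...TT
  ..FTT
Step 4: 4 trees catch fire, 8 burn out
  .....
  F....
  .....
  ....F
  ...FT
  ...FT

.....
F....
.....
....F
...FT
...FT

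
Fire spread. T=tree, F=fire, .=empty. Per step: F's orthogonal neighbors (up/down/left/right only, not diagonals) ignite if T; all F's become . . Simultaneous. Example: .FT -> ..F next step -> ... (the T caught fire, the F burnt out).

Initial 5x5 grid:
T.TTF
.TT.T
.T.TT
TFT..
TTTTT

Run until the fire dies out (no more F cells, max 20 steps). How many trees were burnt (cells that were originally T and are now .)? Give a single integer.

Step 1: +6 fires, +2 burnt (F count now 6)
Step 2: +5 fires, +6 burnt (F count now 5)
Step 3: +3 fires, +5 burnt (F count now 3)
Step 4: +1 fires, +3 burnt (F count now 1)
Step 5: +0 fires, +1 burnt (F count now 0)
Fire out after step 5
Initially T: 16, now '.': 24
Total burnt (originally-T cells now '.'): 15

Answer: 15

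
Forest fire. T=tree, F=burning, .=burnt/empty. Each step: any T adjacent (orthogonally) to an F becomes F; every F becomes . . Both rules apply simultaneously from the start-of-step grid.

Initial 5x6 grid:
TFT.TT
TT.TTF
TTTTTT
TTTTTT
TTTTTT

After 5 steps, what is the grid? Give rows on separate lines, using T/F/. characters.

Step 1: 6 trees catch fire, 2 burn out
  F.F.TF
  TF.TF.
  TTTTTF
  TTTTTT
  TTTTTT
Step 2: 6 trees catch fire, 6 burn out
  ....F.
  F..F..
  TFTTF.
  TTTTTF
  TTTTTT
Step 3: 6 trees catch fire, 6 burn out
  ......
  ......
  F.FF..
  TFTTF.
  TTTTTF
Step 4: 5 trees catch fire, 6 burn out
  ......
  ......
  ......
  F.FF..
  TFTTF.
Step 5: 3 trees catch fire, 5 burn out
  ......
  ......
  ......
  ......
  F.FF..

......
......
......
......
F.FF..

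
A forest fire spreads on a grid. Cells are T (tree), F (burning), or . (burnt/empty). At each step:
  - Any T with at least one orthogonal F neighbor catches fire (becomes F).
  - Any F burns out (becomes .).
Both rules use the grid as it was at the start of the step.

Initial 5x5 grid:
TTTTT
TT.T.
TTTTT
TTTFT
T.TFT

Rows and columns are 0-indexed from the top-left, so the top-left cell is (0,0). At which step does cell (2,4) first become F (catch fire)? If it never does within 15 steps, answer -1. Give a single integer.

Step 1: cell (2,4)='T' (+5 fires, +2 burnt)
Step 2: cell (2,4)='F' (+4 fires, +5 burnt)
  -> target ignites at step 2
Step 3: cell (2,4)='.' (+3 fires, +4 burnt)
Step 4: cell (2,4)='.' (+5 fires, +3 burnt)
Step 5: cell (2,4)='.' (+2 fires, +5 burnt)
Step 6: cell (2,4)='.' (+1 fires, +2 burnt)
Step 7: cell (2,4)='.' (+0 fires, +1 burnt)
  fire out at step 7

2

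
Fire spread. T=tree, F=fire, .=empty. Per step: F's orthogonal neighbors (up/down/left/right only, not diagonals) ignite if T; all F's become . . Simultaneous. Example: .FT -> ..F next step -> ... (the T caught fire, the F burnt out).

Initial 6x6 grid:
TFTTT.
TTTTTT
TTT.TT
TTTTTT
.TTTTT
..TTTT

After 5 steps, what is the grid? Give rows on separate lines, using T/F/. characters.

Step 1: 3 trees catch fire, 1 burn out
  F.FTT.
  TFTTTT
  TTT.TT
  TTTTTT
  .TTTTT
  ..TTTT
Step 2: 4 trees catch fire, 3 burn out
  ...FT.
  F.FTTT
  TFT.TT
  TTTTTT
  .TTTTT
  ..TTTT
Step 3: 5 trees catch fire, 4 burn out
  ....F.
  ...FTT
  F.F.TT
  TFTTTT
  .TTTTT
  ..TTTT
Step 4: 4 trees catch fire, 5 burn out
  ......
  ....FT
  ....TT
  F.FTTT
  .FTTTT
  ..TTTT
Step 5: 4 trees catch fire, 4 burn out
  ......
  .....F
  ....FT
  ...FTT
  ..FTTT
  ..TTTT

......
.....F
....FT
...FTT
..FTTT
..TTTT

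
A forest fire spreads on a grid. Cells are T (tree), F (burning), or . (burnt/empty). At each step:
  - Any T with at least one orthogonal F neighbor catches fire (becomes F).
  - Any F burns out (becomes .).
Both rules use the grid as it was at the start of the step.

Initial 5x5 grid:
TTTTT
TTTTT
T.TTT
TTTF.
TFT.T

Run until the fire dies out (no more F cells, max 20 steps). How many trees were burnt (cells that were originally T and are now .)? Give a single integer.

Step 1: +5 fires, +2 burnt (F count now 5)
Step 2: +4 fires, +5 burnt (F count now 4)
Step 3: +4 fires, +4 burnt (F count now 4)
Step 4: +4 fires, +4 burnt (F count now 4)
Step 5: +2 fires, +4 burnt (F count now 2)
Step 6: +0 fires, +2 burnt (F count now 0)
Fire out after step 6
Initially T: 20, now '.': 24
Total burnt (originally-T cells now '.'): 19

Answer: 19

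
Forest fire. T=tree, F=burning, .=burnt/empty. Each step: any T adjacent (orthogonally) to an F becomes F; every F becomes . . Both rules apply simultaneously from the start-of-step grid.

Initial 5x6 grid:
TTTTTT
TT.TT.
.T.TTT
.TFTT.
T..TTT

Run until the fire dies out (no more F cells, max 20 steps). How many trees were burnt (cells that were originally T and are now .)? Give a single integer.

Step 1: +2 fires, +1 burnt (F count now 2)
Step 2: +4 fires, +2 burnt (F count now 4)
Step 3: +4 fires, +4 burnt (F count now 4)
Step 4: +6 fires, +4 burnt (F count now 6)
Step 5: +3 fires, +6 burnt (F count now 3)
Step 6: +1 fires, +3 burnt (F count now 1)
Step 7: +0 fires, +1 burnt (F count now 0)
Fire out after step 7
Initially T: 21, now '.': 29
Total burnt (originally-T cells now '.'): 20

Answer: 20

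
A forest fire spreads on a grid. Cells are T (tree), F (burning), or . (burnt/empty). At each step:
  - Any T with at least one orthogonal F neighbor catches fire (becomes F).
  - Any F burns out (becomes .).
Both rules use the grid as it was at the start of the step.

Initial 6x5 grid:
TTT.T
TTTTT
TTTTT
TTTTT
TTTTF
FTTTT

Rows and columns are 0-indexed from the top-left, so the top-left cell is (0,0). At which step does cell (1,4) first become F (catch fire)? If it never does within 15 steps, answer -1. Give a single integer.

Step 1: cell (1,4)='T' (+5 fires, +2 burnt)
Step 2: cell (1,4)='T' (+7 fires, +5 burnt)
Step 3: cell (1,4)='F' (+5 fires, +7 burnt)
  -> target ignites at step 3
Step 4: cell (1,4)='.' (+5 fires, +5 burnt)
Step 5: cell (1,4)='.' (+3 fires, +5 burnt)
Step 6: cell (1,4)='.' (+2 fires, +3 burnt)
Step 7: cell (1,4)='.' (+0 fires, +2 burnt)
  fire out at step 7

3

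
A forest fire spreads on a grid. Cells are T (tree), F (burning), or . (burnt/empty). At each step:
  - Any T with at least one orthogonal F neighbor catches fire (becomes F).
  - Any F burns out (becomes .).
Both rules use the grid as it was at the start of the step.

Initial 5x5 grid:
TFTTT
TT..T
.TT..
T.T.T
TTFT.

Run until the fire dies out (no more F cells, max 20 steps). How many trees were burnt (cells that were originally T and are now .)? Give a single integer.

Answer: 14

Derivation:
Step 1: +6 fires, +2 burnt (F count now 6)
Step 2: +5 fires, +6 burnt (F count now 5)
Step 3: +2 fires, +5 burnt (F count now 2)
Step 4: +1 fires, +2 burnt (F count now 1)
Step 5: +0 fires, +1 burnt (F count now 0)
Fire out after step 5
Initially T: 15, now '.': 24
Total burnt (originally-T cells now '.'): 14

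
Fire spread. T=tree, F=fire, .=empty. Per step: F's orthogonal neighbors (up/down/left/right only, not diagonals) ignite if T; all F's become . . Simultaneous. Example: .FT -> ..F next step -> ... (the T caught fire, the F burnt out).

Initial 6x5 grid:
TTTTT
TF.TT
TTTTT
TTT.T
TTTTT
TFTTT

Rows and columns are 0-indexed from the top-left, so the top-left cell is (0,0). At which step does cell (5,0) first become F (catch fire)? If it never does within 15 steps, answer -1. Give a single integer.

Step 1: cell (5,0)='F' (+6 fires, +2 burnt)
  -> target ignites at step 1
Step 2: cell (5,0)='.' (+8 fires, +6 burnt)
Step 3: cell (5,0)='.' (+6 fires, +8 burnt)
Step 4: cell (5,0)='.' (+4 fires, +6 burnt)
Step 5: cell (5,0)='.' (+2 fires, +4 burnt)
Step 6: cell (5,0)='.' (+0 fires, +2 burnt)
  fire out at step 6

1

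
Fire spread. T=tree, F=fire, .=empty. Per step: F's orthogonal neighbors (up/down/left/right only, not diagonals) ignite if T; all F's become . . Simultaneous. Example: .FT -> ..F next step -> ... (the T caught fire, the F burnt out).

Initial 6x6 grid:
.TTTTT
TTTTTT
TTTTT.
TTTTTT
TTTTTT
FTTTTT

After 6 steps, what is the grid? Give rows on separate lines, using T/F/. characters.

Step 1: 2 trees catch fire, 1 burn out
  .TTTTT
  TTTTTT
  TTTTT.
  TTTTTT
  FTTTTT
  .FTTTT
Step 2: 3 trees catch fire, 2 burn out
  .TTTTT
  TTTTTT
  TTTTT.
  FTTTTT
  .FTTTT
  ..FTTT
Step 3: 4 trees catch fire, 3 burn out
  .TTTTT
  TTTTTT
  FTTTT.
  .FTTTT
  ..FTTT
  ...FTT
Step 4: 5 trees catch fire, 4 burn out
  .TTTTT
  FTTTTT
  .FTTT.
  ..FTTT
  ...FTT
  ....FT
Step 5: 5 trees catch fire, 5 burn out
  .TTTTT
  .FTTTT
  ..FTT.
  ...FTT
  ....FT
  .....F
Step 6: 5 trees catch fire, 5 burn out
  .FTTTT
  ..FTTT
  ...FT.
  ....FT
  .....F
  ......

.FTTTT
..FTTT
...FT.
....FT
.....F
......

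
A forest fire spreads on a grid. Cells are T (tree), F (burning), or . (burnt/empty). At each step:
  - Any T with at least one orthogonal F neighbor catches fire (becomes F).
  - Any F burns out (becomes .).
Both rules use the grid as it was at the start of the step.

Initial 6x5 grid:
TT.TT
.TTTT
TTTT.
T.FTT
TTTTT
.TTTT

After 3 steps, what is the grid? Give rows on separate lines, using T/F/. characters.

Step 1: 3 trees catch fire, 1 burn out
  TT.TT
  .TTTT
  TTFT.
  T..FT
  TTFTT
  .TTTT
Step 2: 7 trees catch fire, 3 burn out
  TT.TT
  .TFTT
  TF.F.
  T...F
  TF.FT
  .TFTT
Step 3: 7 trees catch fire, 7 burn out
  TT.TT
  .F.FT
  F....
  T....
  F...F
  .F.FT

TT.TT
.F.FT
F....
T....
F...F
.F.FT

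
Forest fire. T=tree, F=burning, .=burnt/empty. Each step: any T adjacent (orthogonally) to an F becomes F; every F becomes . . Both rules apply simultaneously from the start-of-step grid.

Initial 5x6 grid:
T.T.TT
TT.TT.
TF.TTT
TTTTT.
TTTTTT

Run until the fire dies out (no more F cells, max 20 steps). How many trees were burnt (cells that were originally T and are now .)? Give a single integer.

Answer: 22

Derivation:
Step 1: +3 fires, +1 burnt (F count now 3)
Step 2: +4 fires, +3 burnt (F count now 4)
Step 3: +4 fires, +4 burnt (F count now 4)
Step 4: +3 fires, +4 burnt (F count now 3)
Step 5: +3 fires, +3 burnt (F count now 3)
Step 6: +3 fires, +3 burnt (F count now 3)
Step 7: +1 fires, +3 burnt (F count now 1)
Step 8: +1 fires, +1 burnt (F count now 1)
Step 9: +0 fires, +1 burnt (F count now 0)
Fire out after step 9
Initially T: 23, now '.': 29
Total burnt (originally-T cells now '.'): 22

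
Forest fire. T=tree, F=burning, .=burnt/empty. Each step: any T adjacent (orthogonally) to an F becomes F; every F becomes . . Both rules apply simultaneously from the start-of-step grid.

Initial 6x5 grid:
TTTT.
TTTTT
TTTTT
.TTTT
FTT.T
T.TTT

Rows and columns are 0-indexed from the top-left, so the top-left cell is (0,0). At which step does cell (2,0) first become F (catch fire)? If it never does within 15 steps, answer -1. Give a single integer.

Step 1: cell (2,0)='T' (+2 fires, +1 burnt)
Step 2: cell (2,0)='T' (+2 fires, +2 burnt)
Step 3: cell (2,0)='T' (+3 fires, +2 burnt)
Step 4: cell (2,0)='F' (+5 fires, +3 burnt)
  -> target ignites at step 4
Step 5: cell (2,0)='.' (+6 fires, +5 burnt)
Step 6: cell (2,0)='.' (+5 fires, +6 burnt)
Step 7: cell (2,0)='.' (+2 fires, +5 burnt)
Step 8: cell (2,0)='.' (+0 fires, +2 burnt)
  fire out at step 8

4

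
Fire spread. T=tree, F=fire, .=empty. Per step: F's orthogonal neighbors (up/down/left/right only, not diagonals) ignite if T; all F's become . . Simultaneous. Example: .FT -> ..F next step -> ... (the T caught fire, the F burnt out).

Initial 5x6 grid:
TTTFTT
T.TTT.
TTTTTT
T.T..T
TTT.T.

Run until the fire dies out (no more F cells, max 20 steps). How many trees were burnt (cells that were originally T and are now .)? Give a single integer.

Answer: 21

Derivation:
Step 1: +3 fires, +1 burnt (F count now 3)
Step 2: +5 fires, +3 burnt (F count now 5)
Step 3: +3 fires, +5 burnt (F count now 3)
Step 4: +4 fires, +3 burnt (F count now 4)
Step 5: +3 fires, +4 burnt (F count now 3)
Step 6: +2 fires, +3 burnt (F count now 2)
Step 7: +1 fires, +2 burnt (F count now 1)
Step 8: +0 fires, +1 burnt (F count now 0)
Fire out after step 8
Initially T: 22, now '.': 29
Total burnt (originally-T cells now '.'): 21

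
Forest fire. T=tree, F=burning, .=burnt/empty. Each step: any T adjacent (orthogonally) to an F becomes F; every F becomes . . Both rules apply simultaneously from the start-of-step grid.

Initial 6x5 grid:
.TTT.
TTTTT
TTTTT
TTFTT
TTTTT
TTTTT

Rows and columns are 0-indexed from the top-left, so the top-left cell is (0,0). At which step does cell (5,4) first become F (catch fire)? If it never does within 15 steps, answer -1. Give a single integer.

Step 1: cell (5,4)='T' (+4 fires, +1 burnt)
Step 2: cell (5,4)='T' (+8 fires, +4 burnt)
Step 3: cell (5,4)='T' (+9 fires, +8 burnt)
Step 4: cell (5,4)='F' (+6 fires, +9 burnt)
  -> target ignites at step 4
Step 5: cell (5,4)='.' (+0 fires, +6 burnt)
  fire out at step 5

4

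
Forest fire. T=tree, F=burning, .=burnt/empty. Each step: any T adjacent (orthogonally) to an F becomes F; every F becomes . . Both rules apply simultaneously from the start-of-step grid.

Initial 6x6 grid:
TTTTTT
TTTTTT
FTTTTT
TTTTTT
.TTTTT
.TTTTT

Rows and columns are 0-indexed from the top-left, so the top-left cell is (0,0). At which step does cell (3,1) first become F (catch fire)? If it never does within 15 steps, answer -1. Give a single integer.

Step 1: cell (3,1)='T' (+3 fires, +1 burnt)
Step 2: cell (3,1)='F' (+4 fires, +3 burnt)
  -> target ignites at step 2
Step 3: cell (3,1)='.' (+5 fires, +4 burnt)
Step 4: cell (3,1)='.' (+6 fires, +5 burnt)
Step 5: cell (3,1)='.' (+6 fires, +6 burnt)
Step 6: cell (3,1)='.' (+5 fires, +6 burnt)
Step 7: cell (3,1)='.' (+3 fires, +5 burnt)
Step 8: cell (3,1)='.' (+1 fires, +3 burnt)
Step 9: cell (3,1)='.' (+0 fires, +1 burnt)
  fire out at step 9

2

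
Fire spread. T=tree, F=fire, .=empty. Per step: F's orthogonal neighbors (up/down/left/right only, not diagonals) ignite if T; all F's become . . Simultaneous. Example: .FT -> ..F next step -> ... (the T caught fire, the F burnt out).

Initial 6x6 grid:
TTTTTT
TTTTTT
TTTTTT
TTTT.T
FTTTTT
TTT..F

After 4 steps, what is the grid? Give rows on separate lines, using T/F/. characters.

Step 1: 4 trees catch fire, 2 burn out
  TTTTTT
  TTTTTT
  TTTTTT
  FTTT.T
  .FTTTF
  FTT...
Step 2: 6 trees catch fire, 4 burn out
  TTTTTT
  TTTTTT
  FTTTTT
  .FTT.F
  ..FTF.
  .FT...
Step 3: 6 trees catch fire, 6 burn out
  TTTTTT
  FTTTTT
  .FTTTF
  ..FT..
  ...F..
  ..F...
Step 4: 6 trees catch fire, 6 burn out
  FTTTTT
  .FTTTF
  ..FTF.
  ...F..
  ......
  ......

FTTTTT
.FTTTF
..FTF.
...F..
......
......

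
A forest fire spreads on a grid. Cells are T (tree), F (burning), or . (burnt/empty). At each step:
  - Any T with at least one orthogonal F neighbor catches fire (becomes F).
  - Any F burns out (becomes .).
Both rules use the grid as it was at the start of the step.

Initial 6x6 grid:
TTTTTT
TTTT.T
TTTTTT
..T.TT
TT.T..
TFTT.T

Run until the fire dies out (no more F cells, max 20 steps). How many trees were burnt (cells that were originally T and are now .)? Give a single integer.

Answer: 6

Derivation:
Step 1: +3 fires, +1 burnt (F count now 3)
Step 2: +2 fires, +3 burnt (F count now 2)
Step 3: +1 fires, +2 burnt (F count now 1)
Step 4: +0 fires, +1 burnt (F count now 0)
Fire out after step 4
Initially T: 27, now '.': 15
Total burnt (originally-T cells now '.'): 6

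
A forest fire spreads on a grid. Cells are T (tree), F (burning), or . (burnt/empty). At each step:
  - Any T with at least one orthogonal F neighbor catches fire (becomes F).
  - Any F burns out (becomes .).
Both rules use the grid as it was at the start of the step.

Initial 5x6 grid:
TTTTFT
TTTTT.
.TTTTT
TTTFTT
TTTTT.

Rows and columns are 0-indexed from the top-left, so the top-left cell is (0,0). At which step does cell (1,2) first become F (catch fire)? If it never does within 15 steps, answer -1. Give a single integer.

Step 1: cell (1,2)='T' (+7 fires, +2 burnt)
Step 2: cell (1,2)='T' (+8 fires, +7 burnt)
Step 3: cell (1,2)='F' (+6 fires, +8 burnt)
  -> target ignites at step 3
Step 4: cell (1,2)='.' (+3 fires, +6 burnt)
Step 5: cell (1,2)='.' (+1 fires, +3 burnt)
Step 6: cell (1,2)='.' (+0 fires, +1 burnt)
  fire out at step 6

3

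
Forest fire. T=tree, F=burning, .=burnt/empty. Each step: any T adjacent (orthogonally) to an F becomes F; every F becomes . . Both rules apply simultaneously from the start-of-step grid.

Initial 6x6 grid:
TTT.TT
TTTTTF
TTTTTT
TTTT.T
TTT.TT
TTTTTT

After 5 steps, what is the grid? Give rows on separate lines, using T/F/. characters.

Step 1: 3 trees catch fire, 1 burn out
  TTT.TF
  TTTTF.
  TTTTTF
  TTTT.T
  TTT.TT
  TTTTTT
Step 2: 4 trees catch fire, 3 burn out
  TTT.F.
  TTTF..
  TTTTF.
  TTTT.F
  TTT.TT
  TTTTTT
Step 3: 3 trees catch fire, 4 burn out
  TTT...
  TTF...
  TTTF..
  TTTT..
  TTT.TF
  TTTTTT
Step 4: 6 trees catch fire, 3 burn out
  TTF...
  TF....
  TTF...
  TTTF..
  TTT.F.
  TTTTTF
Step 5: 5 trees catch fire, 6 burn out
  TF....
  F.....
  TF....
  TTF...
  TTT...
  TTTTF.

TF....
F.....
TF....
TTF...
TTT...
TTTTF.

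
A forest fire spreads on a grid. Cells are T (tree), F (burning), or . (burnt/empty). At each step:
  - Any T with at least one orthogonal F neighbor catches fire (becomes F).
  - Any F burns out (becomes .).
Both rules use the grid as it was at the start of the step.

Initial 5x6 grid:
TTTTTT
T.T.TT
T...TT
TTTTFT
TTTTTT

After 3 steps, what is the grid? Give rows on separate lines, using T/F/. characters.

Step 1: 4 trees catch fire, 1 burn out
  TTTTTT
  T.T.TT
  T...FT
  TTTF.F
  TTTTFT
Step 2: 5 trees catch fire, 4 burn out
  TTTTTT
  T.T.FT
  T....F
  TTF...
  TTTF.F
Step 3: 4 trees catch fire, 5 burn out
  TTTTFT
  T.T..F
  T.....
  TF....
  TTF...

TTTTFT
T.T..F
T.....
TF....
TTF...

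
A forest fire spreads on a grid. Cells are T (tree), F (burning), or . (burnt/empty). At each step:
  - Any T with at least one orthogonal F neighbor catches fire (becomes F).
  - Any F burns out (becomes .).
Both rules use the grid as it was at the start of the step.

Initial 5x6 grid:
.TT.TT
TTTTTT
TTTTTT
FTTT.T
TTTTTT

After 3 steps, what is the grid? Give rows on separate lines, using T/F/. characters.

Step 1: 3 trees catch fire, 1 burn out
  .TT.TT
  TTTTTT
  FTTTTT
  .FTT.T
  FTTTTT
Step 2: 4 trees catch fire, 3 burn out
  .TT.TT
  FTTTTT
  .FTTTT
  ..FT.T
  .FTTTT
Step 3: 4 trees catch fire, 4 burn out
  .TT.TT
  .FTTTT
  ..FTTT
  ...F.T
  ..FTTT

.TT.TT
.FTTTT
..FTTT
...F.T
..FTTT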